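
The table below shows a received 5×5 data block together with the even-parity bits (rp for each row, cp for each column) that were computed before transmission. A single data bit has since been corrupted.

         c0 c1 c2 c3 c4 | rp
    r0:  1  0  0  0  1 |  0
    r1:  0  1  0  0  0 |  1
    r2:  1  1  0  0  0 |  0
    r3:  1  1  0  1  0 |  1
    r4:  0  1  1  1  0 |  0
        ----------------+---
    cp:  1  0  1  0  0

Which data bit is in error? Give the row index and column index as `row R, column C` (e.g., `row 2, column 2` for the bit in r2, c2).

Recompute each row's even parity and compare to rp:
  r0: data parity 0, sent rp 0 → ok
  r1: data parity 1, sent rp 1 → ok
  r2: data parity 0, sent rp 0 → ok
  r3: data parity 1, sent rp 1 → ok
  r4: data parity 1, sent rp 0 → mismatch
Recompute each column's even parity and compare to cp:
  c0: data parity 1, sent cp 1 → ok
  c1: data parity 0, sent cp 0 → ok
  c2: data parity 1, sent cp 1 → ok
  c3: data parity 0, sent cp 0 → ok
  c4: data parity 1, sent cp 0 → mismatch
Exactly one row (r4) and one column (c4) fail → the flipped bit is at their intersection.

row 4, column 4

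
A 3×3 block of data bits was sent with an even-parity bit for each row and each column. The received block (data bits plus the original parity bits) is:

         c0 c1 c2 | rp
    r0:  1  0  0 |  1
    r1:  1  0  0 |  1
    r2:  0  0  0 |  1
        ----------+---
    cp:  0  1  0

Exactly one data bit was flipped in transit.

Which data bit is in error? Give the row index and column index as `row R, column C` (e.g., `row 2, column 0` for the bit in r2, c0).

row 2, column 1

Recompute each row's even parity and compare to rp:
  r0: data parity 1, sent rp 1 → ok
  r1: data parity 1, sent rp 1 → ok
  r2: data parity 0, sent rp 1 → mismatch
Recompute each column's even parity and compare to cp:
  c0: data parity 0, sent cp 0 → ok
  c1: data parity 0, sent cp 1 → mismatch
  c2: data parity 0, sent cp 0 → ok
Exactly one row (r2) and one column (c1) fail → the flipped bit is at their intersection.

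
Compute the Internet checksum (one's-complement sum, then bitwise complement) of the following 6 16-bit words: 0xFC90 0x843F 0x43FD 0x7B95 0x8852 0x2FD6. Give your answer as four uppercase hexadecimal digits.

One's-complement addition (fold any carry out of bit 15 back into bit 0):
  0xFC90 + 0x843F = 0x180CF → wrap carry → 0x80D0
  0x80D0 + 0x43FD = 0x0C4CD
  0xC4CD + 0x7B95 = 0x14062 → wrap carry → 0x4063
  0x4063 + 0x8852 = 0x0C8B5
  0xC8B5 + 0x2FD6 = 0x0F88B
One's-complement sum = 0xF88B.
Checksum = ~0xF88B & 0xFFFF = 0x0774.

0774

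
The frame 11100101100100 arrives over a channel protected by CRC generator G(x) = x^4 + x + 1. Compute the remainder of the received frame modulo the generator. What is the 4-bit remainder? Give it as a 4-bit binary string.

Modulo-2 division of 11100101100100 by 10011:
  pos 0: 11100 XOR 10011 = 01111
  pos 1: 11111 XOR 10011 = 01100
  pos 2: 11000 XOR 10011 = 01011
  pos 3: 10111 XOR 10011 = 00100
  pos 5: 10010 XOR 10011 = 00001
  pos 9: 10100 XOR 10011 = 00111
Remainder = 0111 (nonzero — an error is detected).

0111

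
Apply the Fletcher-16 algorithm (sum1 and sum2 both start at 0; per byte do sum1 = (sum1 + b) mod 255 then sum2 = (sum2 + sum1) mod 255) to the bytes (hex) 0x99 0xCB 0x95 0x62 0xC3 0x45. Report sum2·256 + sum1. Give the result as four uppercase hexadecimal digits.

Running sums (mod 255):
  after byte 0 (0x99): sum1=153, sum2=153
  after byte 1 (0xCB): sum1=101, sum2=254
  after byte 2 (0x95): sum1=250, sum2=249
  after byte 3 (0x62): sum1=93, sum2=87
  after byte 4 (0xC3): sum1=33, sum2=120
  after byte 5 (0x45): sum1=102, sum2=222
Checksum = sum2·256 + sum1 = 222·256 + 102 = 56934 = 0xDE66.

DE66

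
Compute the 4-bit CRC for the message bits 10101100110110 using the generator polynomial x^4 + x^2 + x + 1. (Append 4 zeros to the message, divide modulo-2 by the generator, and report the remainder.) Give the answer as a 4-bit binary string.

1100

Append 4 zeros: 101011001101100000. Divide by 10111 (XOR where the leading bit is 1):
  pos 0: 10101 XOR 10111 = 00010
  pos 3: 10100 XOR 10111 = 00011
  pos 6: 11110 XOR 10111 = 01001
  pos 7: 10011 XOR 10111 = 00100
  pos 9: 10010 XOR 10111 = 00101
  pos 11: 10100 XOR 10111 = 00011
Remainder (last 4 bits) = 1100. This is the CRC / FCS.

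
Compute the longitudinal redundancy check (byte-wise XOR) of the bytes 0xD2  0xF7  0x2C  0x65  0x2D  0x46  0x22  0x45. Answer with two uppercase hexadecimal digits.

XOR the bytes together:
  start with 0xD2
  0xD2 ⊕ 0xF7 = 0x25
  0x25 ⊕ 0x2C = 0x09
  0x09 ⊕ 0x65 = 0x6C
  0x6C ⊕ 0x2D = 0x41
  0x41 ⊕ 0x46 = 0x07
  0x07 ⊕ 0x22 = 0x25
  0x25 ⊕ 0x45 = 0x60

60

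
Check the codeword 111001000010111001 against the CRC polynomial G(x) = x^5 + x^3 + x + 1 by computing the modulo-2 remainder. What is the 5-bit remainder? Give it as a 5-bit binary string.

Modulo-2 division of 111001000010111001 by 101011:
  pos 0: 111001 XOR 101011 = 010010
  pos 1: 100100 XOR 101011 = 001111
  pos 3: 111100 XOR 101011 = 010111
  pos 4: 101110 XOR 101011 = 000101
  pos 7: 101101 XOR 101011 = 000110
  pos 10: 110110 XOR 101011 = 011101
  pos 11: 111010 XOR 101011 = 010001
  pos 12: 100011 XOR 101011 = 001000
Remainder = 01000 (nonzero — an error is detected).

01000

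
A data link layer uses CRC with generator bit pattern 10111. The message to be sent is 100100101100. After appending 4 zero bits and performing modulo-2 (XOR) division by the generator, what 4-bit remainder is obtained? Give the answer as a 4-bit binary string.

Append 4 zeros: 1001001011000000. Divide by 10111 (XOR where the leading bit is 1):
  pos 0: 10010 XOR 10111 = 00101
  pos 2: 10101 XOR 10111 = 00010
  pos 5: 10011 XOR 10111 = 00100
  pos 7: 10000 XOR 10111 = 00111
  pos 9: 11100 XOR 10111 = 01011
  pos 10: 10110 XOR 10111 = 00001
Remainder (last 4 bits) = 0010. This is the CRC / FCS.

0010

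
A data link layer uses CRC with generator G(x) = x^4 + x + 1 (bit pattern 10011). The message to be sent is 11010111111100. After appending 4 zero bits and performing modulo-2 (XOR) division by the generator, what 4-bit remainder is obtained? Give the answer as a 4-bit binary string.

Append 4 zeros: 110101111111000000. Divide by 10011 (XOR where the leading bit is 1):
  pos 0: 11010 XOR 10011 = 01001
  pos 1: 10011 XOR 10011 = 00000
  pos 6: 11111 XOR 10011 = 01100
  pos 7: 11001 XOR 10011 = 01010
  pos 8: 10100 XOR 10011 = 00111
  pos 10: 11100 XOR 10011 = 01111
  pos 11: 11110 XOR 10011 = 01101
  pos 12: 11010 XOR 10011 = 01001
  pos 13: 10010 XOR 10011 = 00001
Remainder (last 4 bits) = 0001. This is the CRC / FCS.

0001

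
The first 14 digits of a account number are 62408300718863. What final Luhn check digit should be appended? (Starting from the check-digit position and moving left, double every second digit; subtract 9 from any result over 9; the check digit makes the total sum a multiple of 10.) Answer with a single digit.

Partial digits right→left: 3 6 8 8 1 7 0 0 3 8 0 4 2 6
Double every second digit counting from the check-digit position (so the 1st, 3rd, 5th, ... of the partial from the right).
  doubled (with −9 where >9): 6 7 2 0 6 0 4 → sum 25
  kept as-is: 6 8 7 0 8 4 6 → sum 39
Total = 25 + 39 = 64.
Check digit = (10 − (64 mod 10)) mod 10 = 6.

6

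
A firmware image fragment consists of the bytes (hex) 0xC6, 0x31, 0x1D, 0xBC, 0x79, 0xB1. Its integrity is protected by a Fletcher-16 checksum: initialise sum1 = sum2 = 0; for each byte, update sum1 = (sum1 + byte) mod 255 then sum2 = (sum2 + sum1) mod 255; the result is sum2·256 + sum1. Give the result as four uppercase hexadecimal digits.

EDFC

Running sums (mod 255):
  after byte 0 (0xC6): sum1=198, sum2=198
  after byte 1 (0x31): sum1=247, sum2=190
  after byte 2 (0x1D): sum1=21, sum2=211
  after byte 3 (0xBC): sum1=209, sum2=165
  after byte 4 (0x79): sum1=75, sum2=240
  after byte 5 (0xB1): sum1=252, sum2=237
Checksum = sum2·256 + sum1 = 237·256 + 252 = 60924 = 0xEDFC.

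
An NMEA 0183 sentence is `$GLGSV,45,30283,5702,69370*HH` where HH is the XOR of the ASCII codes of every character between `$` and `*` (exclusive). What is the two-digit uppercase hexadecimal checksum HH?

XOR the ASCII codes of the payload characters:
  'G' = 0x47 → acc = 0x47
  'L' = 0x4C → acc = 0x0B
  'G' = 0x47 → acc = 0x4C
  'S' = 0x53 → acc = 0x1F
  'V' = 0x56 → acc = 0x49
  ',' = 0x2C → acc = 0x65
  '4' = 0x34 → acc = 0x51
  '5' = 0x35 → acc = 0x64
  ',' = 0x2C → acc = 0x48
  '3' = 0x33 → acc = 0x7B
  '0' = 0x30 → acc = 0x4B
  '2' = 0x32 → acc = 0x79
  '8' = 0x38 → acc = 0x41
  '3' = 0x33 → acc = 0x72
  ',' = 0x2C → acc = 0x5E
  '5' = 0x35 → acc = 0x6B
  '7' = 0x37 → acc = 0x5C
  '0' = 0x30 → acc = 0x6C
  '2' = 0x32 → acc = 0x5E
  ',' = 0x2C → acc = 0x72
  '6' = 0x36 → acc = 0x44
  '9' = 0x39 → acc = 0x7D
  '3' = 0x33 → acc = 0x4E
  '7' = 0x37 → acc = 0x79
  '0' = 0x30 → acc = 0x49
Checksum = 0x49.

49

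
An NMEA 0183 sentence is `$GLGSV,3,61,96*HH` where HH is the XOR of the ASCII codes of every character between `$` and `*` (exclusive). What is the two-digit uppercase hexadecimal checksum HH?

5E

XOR the ASCII codes of the payload characters:
  'G' = 0x47 → acc = 0x47
  'L' = 0x4C → acc = 0x0B
  'G' = 0x47 → acc = 0x4C
  'S' = 0x53 → acc = 0x1F
  'V' = 0x56 → acc = 0x49
  ',' = 0x2C → acc = 0x65
  '3' = 0x33 → acc = 0x56
  ',' = 0x2C → acc = 0x7A
  '6' = 0x36 → acc = 0x4C
  '1' = 0x31 → acc = 0x7D
  ',' = 0x2C → acc = 0x51
  '9' = 0x39 → acc = 0x68
  '6' = 0x36 → acc = 0x5E
Checksum = 0x5E.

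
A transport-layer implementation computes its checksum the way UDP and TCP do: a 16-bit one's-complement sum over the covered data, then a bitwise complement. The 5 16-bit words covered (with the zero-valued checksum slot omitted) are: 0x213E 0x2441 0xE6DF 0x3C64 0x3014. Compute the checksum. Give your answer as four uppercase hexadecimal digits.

One's-complement addition (fold any carry out of bit 15 back into bit 0):
  0x213E + 0x2441 = 0x0457F
  0x457F + 0xE6DF = 0x12C5E → wrap carry → 0x2C5F
  0x2C5F + 0x3C64 = 0x068C3
  0x68C3 + 0x3014 = 0x098D7
One's-complement sum = 0x98D7.
Checksum = ~0x98D7 & 0xFFFF = 0x6728.

6728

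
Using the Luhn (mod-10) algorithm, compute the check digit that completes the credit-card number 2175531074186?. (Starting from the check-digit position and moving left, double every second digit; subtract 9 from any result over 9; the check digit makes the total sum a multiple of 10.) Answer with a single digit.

7

Partial digits right→left: 6 8 1 4 7 0 1 3 5 5 7 1 2
Double every second digit counting from the check-digit position (so the 1st, 3rd, 5th, ... of the partial from the right).
  doubled (with −9 where >9): 3 2 5 2 1 5 4 → sum 22
  kept as-is: 8 4 0 3 5 1 → sum 21
Total = 22 + 21 = 43.
Check digit = (10 − (43 mod 10)) mod 10 = 7.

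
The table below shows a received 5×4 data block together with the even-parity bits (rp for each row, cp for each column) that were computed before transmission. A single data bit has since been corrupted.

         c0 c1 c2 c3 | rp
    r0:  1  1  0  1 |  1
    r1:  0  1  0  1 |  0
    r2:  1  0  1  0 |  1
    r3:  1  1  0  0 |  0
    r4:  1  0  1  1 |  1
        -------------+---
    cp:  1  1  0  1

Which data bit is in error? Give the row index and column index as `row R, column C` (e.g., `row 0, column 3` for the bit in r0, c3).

Recompute each row's even parity and compare to rp:
  r0: data parity 1, sent rp 1 → ok
  r1: data parity 0, sent rp 0 → ok
  r2: data parity 0, sent rp 1 → mismatch
  r3: data parity 0, sent rp 0 → ok
  r4: data parity 1, sent rp 1 → ok
Recompute each column's even parity and compare to cp:
  c0: data parity 0, sent cp 1 → mismatch
  c1: data parity 1, sent cp 1 → ok
  c2: data parity 0, sent cp 0 → ok
  c3: data parity 1, sent cp 1 → ok
Exactly one row (r2) and one column (c0) fail → the flipped bit is at their intersection.

row 2, column 0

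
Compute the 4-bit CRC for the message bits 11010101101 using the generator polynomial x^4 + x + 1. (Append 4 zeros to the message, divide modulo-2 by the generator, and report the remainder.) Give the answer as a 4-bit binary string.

0100

Append 4 zeros: 110101011010000. Divide by 10011 (XOR where the leading bit is 1):
  pos 0: 11010 XOR 10011 = 01001
  pos 1: 10011 XOR 10011 = 00000
  pos 7: 11010 XOR 10011 = 01001
  pos 8: 10010 XOR 10011 = 00001
Remainder (last 4 bits) = 0100. This is the CRC / FCS.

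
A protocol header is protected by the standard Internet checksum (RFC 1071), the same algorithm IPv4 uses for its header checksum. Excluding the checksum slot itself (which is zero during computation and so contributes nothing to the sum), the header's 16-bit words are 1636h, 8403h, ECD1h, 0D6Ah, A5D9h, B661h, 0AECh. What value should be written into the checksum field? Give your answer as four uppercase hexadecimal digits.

0463

One's-complement addition (fold any carry out of bit 15 back into bit 0):
  0x1636 + 0x8403 = 0x09A39
  0x9A39 + 0xECD1 = 0x1870A → wrap carry → 0x870B
  0x870B + 0x0D6A = 0x09475
  0x9475 + 0xA5D9 = 0x13A4E → wrap carry → 0x3A4F
  0x3A4F + 0xB661 = 0x0F0B0
  0xF0B0 + 0x0AEC = 0x0FB9C
One's-complement sum = 0xFB9C.
Checksum = ~0xFB9C & 0xFFFF = 0x0463.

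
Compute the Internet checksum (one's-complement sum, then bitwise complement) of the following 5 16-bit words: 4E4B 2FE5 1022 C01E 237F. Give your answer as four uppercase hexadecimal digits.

One's-complement addition (fold any carry out of bit 15 back into bit 0):
  0x4E4B + 0x2FE5 = 0x07E30
  0x7E30 + 0x1022 = 0x08E52
  0x8E52 + 0xC01E = 0x14E70 → wrap carry → 0x4E71
  0x4E71 + 0x237F = 0x071F0
One's-complement sum = 0x71F0.
Checksum = ~0x71F0 & 0xFFFF = 0x8E0F.

8E0F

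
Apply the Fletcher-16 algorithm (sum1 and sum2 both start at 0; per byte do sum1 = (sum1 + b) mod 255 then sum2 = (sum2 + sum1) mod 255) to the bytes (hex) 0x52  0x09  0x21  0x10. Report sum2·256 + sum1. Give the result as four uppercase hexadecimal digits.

Running sums (mod 255):
  after byte 0 (0x52): sum1=82, sum2=82
  after byte 1 (0x09): sum1=91, sum2=173
  after byte 2 (0x21): sum1=124, sum2=42
  after byte 3 (0x10): sum1=140, sum2=182
Checksum = sum2·256 + sum1 = 182·256 + 140 = 46732 = 0xB68C.

B68C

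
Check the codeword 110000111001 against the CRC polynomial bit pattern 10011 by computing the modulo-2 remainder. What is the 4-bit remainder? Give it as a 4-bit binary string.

0101

Modulo-2 division of 110000111001 by 10011:
  pos 0: 11000 XOR 10011 = 01011
  pos 1: 10110 XOR 10011 = 00101
  pos 3: 10111 XOR 10011 = 00100
  pos 5: 10010 XOR 10011 = 00001
Remainder = 0101 (nonzero — an error is detected).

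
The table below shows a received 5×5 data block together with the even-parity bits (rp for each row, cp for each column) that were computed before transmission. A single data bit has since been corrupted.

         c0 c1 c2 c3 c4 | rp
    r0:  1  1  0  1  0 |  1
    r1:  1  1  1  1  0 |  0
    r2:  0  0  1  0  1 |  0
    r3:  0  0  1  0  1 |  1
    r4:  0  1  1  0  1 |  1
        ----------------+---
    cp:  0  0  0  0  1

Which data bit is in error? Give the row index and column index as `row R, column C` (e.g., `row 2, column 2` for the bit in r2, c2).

row 3, column 1

Recompute each row's even parity and compare to rp:
  r0: data parity 1, sent rp 1 → ok
  r1: data parity 0, sent rp 0 → ok
  r2: data parity 0, sent rp 0 → ok
  r3: data parity 0, sent rp 1 → mismatch
  r4: data parity 1, sent rp 1 → ok
Recompute each column's even parity and compare to cp:
  c0: data parity 0, sent cp 0 → ok
  c1: data parity 1, sent cp 0 → mismatch
  c2: data parity 0, sent cp 0 → ok
  c3: data parity 0, sent cp 0 → ok
  c4: data parity 1, sent cp 1 → ok
Exactly one row (r3) and one column (c1) fail → the flipped bit is at their intersection.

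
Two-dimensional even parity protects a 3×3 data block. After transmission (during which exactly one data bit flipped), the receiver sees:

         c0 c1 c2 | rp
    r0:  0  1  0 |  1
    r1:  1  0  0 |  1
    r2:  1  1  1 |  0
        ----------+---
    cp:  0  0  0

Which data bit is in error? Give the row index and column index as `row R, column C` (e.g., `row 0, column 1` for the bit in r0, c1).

row 2, column 2

Recompute each row's even parity and compare to rp:
  r0: data parity 1, sent rp 1 → ok
  r1: data parity 1, sent rp 1 → ok
  r2: data parity 1, sent rp 0 → mismatch
Recompute each column's even parity and compare to cp:
  c0: data parity 0, sent cp 0 → ok
  c1: data parity 0, sent cp 0 → ok
  c2: data parity 1, sent cp 0 → mismatch
Exactly one row (r2) and one column (c2) fail → the flipped bit is at their intersection.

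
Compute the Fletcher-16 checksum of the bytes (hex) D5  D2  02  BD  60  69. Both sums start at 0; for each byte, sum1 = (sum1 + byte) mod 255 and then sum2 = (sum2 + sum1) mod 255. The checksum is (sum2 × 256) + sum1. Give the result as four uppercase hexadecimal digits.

8C32

Running sums (mod 255):
  after byte 0 (D5): sum1=213, sum2=213
  after byte 1 (D2): sum1=168, sum2=126
  after byte 2 (02): sum1=170, sum2=41
  after byte 3 (BD): sum1=104, sum2=145
  after byte 4 (60): sum1=200, sum2=90
  after byte 5 (69): sum1=50, sum2=140
Checksum = sum2·256 + sum1 = 140·256 + 50 = 35890 = 0x8C32.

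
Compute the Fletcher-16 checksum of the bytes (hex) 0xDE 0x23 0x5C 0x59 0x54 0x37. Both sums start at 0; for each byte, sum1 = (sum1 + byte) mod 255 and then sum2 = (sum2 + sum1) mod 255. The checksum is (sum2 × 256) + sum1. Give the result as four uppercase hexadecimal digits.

4643

Running sums (mod 255):
  after byte 0 (0xDE): sum1=222, sum2=222
  after byte 1 (0x23): sum1=2, sum2=224
  after byte 2 (0x5C): sum1=94, sum2=63
  after byte 3 (0x59): sum1=183, sum2=246
  after byte 4 (0x54): sum1=12, sum2=3
  after byte 5 (0x37): sum1=67, sum2=70
Checksum = sum2·256 + sum1 = 70·256 + 67 = 17987 = 0x4643.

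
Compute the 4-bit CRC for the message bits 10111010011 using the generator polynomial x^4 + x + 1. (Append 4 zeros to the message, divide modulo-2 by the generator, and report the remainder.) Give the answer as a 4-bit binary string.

1111

Append 4 zeros: 101110100110000. Divide by 10011 (XOR where the leading bit is 1):
  pos 0: 10111 XOR 10011 = 00100
  pos 2: 10001 XOR 10011 = 00010
  pos 5: 10001 XOR 10011 = 00010
  pos 8: 10100 XOR 10011 = 00111
  pos 10: 11100 XOR 10011 = 01111
Remainder (last 4 bits) = 1111. This is the CRC / FCS.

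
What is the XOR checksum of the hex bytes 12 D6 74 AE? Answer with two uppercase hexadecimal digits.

1E

XOR the bytes together:
  start with 0x12
  0x12 ⊕ 0xD6 = 0xC4
  0xC4 ⊕ 0x74 = 0xB0
  0xB0 ⊕ 0xAE = 0x1E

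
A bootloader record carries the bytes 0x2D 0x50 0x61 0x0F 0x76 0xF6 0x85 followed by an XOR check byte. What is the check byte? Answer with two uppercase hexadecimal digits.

16

XOR the bytes together:
  start with 0x2D
  0x2D ⊕ 0x50 = 0x7D
  0x7D ⊕ 0x61 = 0x1C
  0x1C ⊕ 0x0F = 0x13
  0x13 ⊕ 0x76 = 0x65
  0x65 ⊕ 0xF6 = 0x93
  0x93 ⊕ 0x85 = 0x16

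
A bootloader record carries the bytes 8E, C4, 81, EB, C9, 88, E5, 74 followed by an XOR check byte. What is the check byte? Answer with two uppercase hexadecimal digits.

XOR the bytes together:
  start with 0x8E
  0x8E ⊕ 0xC4 = 0x4A
  0x4A ⊕ 0x81 = 0xCB
  0xCB ⊕ 0xEB = 0x20
  0x20 ⊕ 0xC9 = 0xE9
  0xE9 ⊕ 0x88 = 0x61
  0x61 ⊕ 0xE5 = 0x84
  0x84 ⊕ 0x74 = 0xF0

F0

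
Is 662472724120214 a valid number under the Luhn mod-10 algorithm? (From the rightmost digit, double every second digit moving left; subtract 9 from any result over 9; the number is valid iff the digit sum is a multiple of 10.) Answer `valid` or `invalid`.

invalid

From the right, keep odd positions and double even positions (subtract 9 from any doubled value over 9):
  doubled (positions 2,4,...): 2 0 2 4 4 8 3 → sum 23
  kept (positions 1,3,...): 4 2 2 4 7 7 2 6 → sum 34
Total = 57.
57 mod 10 = 7, so the number is invalid.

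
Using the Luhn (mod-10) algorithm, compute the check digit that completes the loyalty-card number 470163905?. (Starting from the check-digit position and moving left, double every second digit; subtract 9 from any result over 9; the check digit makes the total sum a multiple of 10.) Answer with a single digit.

8

Partial digits right→left: 5 0 9 3 6 1 0 7 4
Double every second digit counting from the check-digit position (so the 1st, 3rd, 5th, ... of the partial from the right).
  doubled (with −9 where >9): 1 9 3 0 8 → sum 21
  kept as-is: 0 3 1 7 → sum 11
Total = 21 + 11 = 32.
Check digit = (10 − (32 mod 10)) mod 10 = 8.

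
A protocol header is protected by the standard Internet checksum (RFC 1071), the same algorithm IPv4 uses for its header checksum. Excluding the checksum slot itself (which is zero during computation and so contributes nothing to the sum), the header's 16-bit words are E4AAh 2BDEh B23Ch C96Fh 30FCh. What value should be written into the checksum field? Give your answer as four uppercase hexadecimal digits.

42CE

One's-complement addition (fold any carry out of bit 15 back into bit 0):
  0xE4AA + 0x2BDE = 0x11088 → wrap carry → 0x1089
  0x1089 + 0xB23C = 0x0C2C5
  0xC2C5 + 0xC96F = 0x18C34 → wrap carry → 0x8C35
  0x8C35 + 0x30FC = 0x0BD31
One's-complement sum = 0xBD31.
Checksum = ~0xBD31 & 0xFFFF = 0x42CE.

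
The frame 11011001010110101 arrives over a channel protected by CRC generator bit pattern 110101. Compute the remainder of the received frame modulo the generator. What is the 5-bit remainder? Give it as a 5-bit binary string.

Modulo-2 division of 11011001010110101 by 110101:
  pos 0: 110110 XOR 110101 = 000011
  pos 4: 110101 XOR 110101 = 000000
  pos 11: 110101 XOR 110101 = 000000
Remainder = 00000 (zero — the frame passes the CRC check).

00000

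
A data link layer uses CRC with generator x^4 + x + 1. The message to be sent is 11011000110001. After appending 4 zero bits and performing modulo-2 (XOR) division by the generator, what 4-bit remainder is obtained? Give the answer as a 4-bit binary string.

Append 4 zeros: 110110001100010000. Divide by 10011 (XOR where the leading bit is 1):
  pos 0: 11011 XOR 10011 = 01000
  pos 1: 10000 XOR 10011 = 00011
  pos 4: 11001 XOR 10011 = 01010
  pos 5: 10101 XOR 10011 = 00110
  pos 7: 11000 XOR 10011 = 01011
  pos 8: 10110 XOR 10011 = 00101
  pos 10: 10110 XOR 10011 = 00101
  pos 12: 10100 XOR 10011 = 00111
Remainder (last 4 bits) = 1110. This is the CRC / FCS.

1110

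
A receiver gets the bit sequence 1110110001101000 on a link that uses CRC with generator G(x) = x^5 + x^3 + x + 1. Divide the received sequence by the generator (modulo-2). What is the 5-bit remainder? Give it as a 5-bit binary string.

00000

Modulo-2 division of 1110110001101000 by 101011:
  pos 0: 111011 XOR 101011 = 010000
  pos 1: 100000 XOR 101011 = 001011
  pos 3: 101100 XOR 101011 = 000111
  pos 6: 111110 XOR 101011 = 010101
  pos 7: 101011 XOR 101011 = 000000
Remainder = 00000 (zero — the frame passes the CRC check).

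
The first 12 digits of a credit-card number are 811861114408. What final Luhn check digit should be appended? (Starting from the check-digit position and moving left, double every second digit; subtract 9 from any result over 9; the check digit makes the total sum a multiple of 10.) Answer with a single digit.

2

Partial digits right→left: 8 0 4 4 1 1 1 6 8 1 1 8
Double every second digit counting from the check-digit position (so the 1st, 3rd, 5th, ... of the partial from the right).
  doubled (with −9 where >9): 7 8 2 2 7 2 → sum 28
  kept as-is: 0 4 1 6 1 8 → sum 20
Total = 28 + 20 = 48.
Check digit = (10 − (48 mod 10)) mod 10 = 2.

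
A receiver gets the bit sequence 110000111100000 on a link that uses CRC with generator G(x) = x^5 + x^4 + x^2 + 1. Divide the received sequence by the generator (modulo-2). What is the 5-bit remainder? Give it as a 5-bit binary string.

00000

Modulo-2 division of 110000111100000 by 110101:
  pos 0: 110000 XOR 110101 = 000101
  pos 3: 101111 XOR 110101 = 011010
  pos 4: 110101 XOR 110101 = 000000
Remainder = 00000 (zero — the frame passes the CRC check).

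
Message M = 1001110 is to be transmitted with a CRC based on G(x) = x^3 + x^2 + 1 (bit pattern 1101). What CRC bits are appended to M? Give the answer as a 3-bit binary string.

110

Append 3 zeros: 1001110000. Divide by 1101 (XOR where the leading bit is 1):
  pos 0: 1001 XOR 1101 = 0100
  pos 1: 1001 XOR 1101 = 0100
  pos 2: 1001 XOR 1101 = 0100
  pos 3: 1000 XOR 1101 = 0101
  pos 4: 1010 XOR 1101 = 0111
  pos 5: 1110 XOR 1101 = 0011
Remainder (last 3 bits) = 110. This is the CRC / FCS.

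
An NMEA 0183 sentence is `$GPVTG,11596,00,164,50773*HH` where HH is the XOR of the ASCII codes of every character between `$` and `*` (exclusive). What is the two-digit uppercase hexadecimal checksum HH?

XOR the ASCII codes of the payload characters:
  'G' = 0x47 → acc = 0x47
  'P' = 0x50 → acc = 0x17
  'V' = 0x56 → acc = 0x41
  'T' = 0x54 → acc = 0x15
  'G' = 0x47 → acc = 0x52
  ',' = 0x2C → acc = 0x7E
  '1' = 0x31 → acc = 0x4F
  '1' = 0x31 → acc = 0x7E
  '5' = 0x35 → acc = 0x4B
  '9' = 0x39 → acc = 0x72
  '6' = 0x36 → acc = 0x44
  ',' = 0x2C → acc = 0x68
  '0' = 0x30 → acc = 0x58
  '0' = 0x30 → acc = 0x68
  ',' = 0x2C → acc = 0x44
  '1' = 0x31 → acc = 0x75
  '6' = 0x36 → acc = 0x43
  '4' = 0x34 → acc = 0x77
  ',' = 0x2C → acc = 0x5B
  '5' = 0x35 → acc = 0x6E
  '0' = 0x30 → acc = 0x5E
  '7' = 0x37 → acc = 0x69
  '7' = 0x37 → acc = 0x5E
  '3' = 0x33 → acc = 0x6D
Checksum = 0x6D.

6D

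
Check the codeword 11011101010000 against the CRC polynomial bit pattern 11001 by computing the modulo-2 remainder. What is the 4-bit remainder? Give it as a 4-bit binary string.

Modulo-2 division of 11011101010000 by 11001:
  pos 0: 11011 XOR 11001 = 00010
  pos 3: 10101 XOR 11001 = 01100
  pos 4: 11000 XOR 11001 = 00001
  pos 8: 11000 XOR 11001 = 00001
Remainder = 0010 (nonzero — an error is detected).

0010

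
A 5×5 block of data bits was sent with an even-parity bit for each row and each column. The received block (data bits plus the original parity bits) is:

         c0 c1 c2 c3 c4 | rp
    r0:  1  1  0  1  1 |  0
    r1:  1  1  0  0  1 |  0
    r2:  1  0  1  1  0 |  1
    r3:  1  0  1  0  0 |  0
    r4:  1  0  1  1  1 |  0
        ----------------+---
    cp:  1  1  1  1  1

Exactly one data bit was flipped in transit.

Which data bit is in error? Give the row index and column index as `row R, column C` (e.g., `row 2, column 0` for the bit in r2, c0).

row 1, column 1

Recompute each row's even parity and compare to rp:
  r0: data parity 0, sent rp 0 → ok
  r1: data parity 1, sent rp 0 → mismatch
  r2: data parity 1, sent rp 1 → ok
  r3: data parity 0, sent rp 0 → ok
  r4: data parity 0, sent rp 0 → ok
Recompute each column's even parity and compare to cp:
  c0: data parity 1, sent cp 1 → ok
  c1: data parity 0, sent cp 1 → mismatch
  c2: data parity 1, sent cp 1 → ok
  c3: data parity 1, sent cp 1 → ok
  c4: data parity 1, sent cp 1 → ok
Exactly one row (r1) and one column (c1) fail → the flipped bit is at their intersection.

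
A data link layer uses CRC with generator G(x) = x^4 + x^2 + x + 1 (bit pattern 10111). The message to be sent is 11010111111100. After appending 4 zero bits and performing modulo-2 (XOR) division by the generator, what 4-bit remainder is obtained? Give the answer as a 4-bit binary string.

0000

Append 4 zeros: 110101111111000000. Divide by 10111 (XOR where the leading bit is 1):
  pos 0: 11010 XOR 10111 = 01101
  pos 1: 11011 XOR 10111 = 01100
  pos 2: 11001 XOR 10111 = 01110
  pos 3: 11101 XOR 10111 = 01010
  pos 4: 10101 XOR 10111 = 00010
  pos 7: 10111 XOR 10111 = 00000
Remainder (last 4 bits) = 0000. This is the CRC / FCS.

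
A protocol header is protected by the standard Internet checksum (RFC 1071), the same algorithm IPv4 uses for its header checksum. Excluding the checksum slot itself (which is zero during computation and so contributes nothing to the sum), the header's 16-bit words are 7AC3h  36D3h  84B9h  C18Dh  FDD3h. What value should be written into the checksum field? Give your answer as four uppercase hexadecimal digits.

One's-complement addition (fold any carry out of bit 15 back into bit 0):
  0x7AC3 + 0x36D3 = 0x0B196
  0xB196 + 0x84B9 = 0x1364F → wrap carry → 0x3650
  0x3650 + 0xC18D = 0x0F7DD
  0xF7DD + 0xFDD3 = 0x1F5B0 → wrap carry → 0xF5B1
One's-complement sum = 0xF5B1.
Checksum = ~0xF5B1 & 0xFFFF = 0x0A4E.

0A4E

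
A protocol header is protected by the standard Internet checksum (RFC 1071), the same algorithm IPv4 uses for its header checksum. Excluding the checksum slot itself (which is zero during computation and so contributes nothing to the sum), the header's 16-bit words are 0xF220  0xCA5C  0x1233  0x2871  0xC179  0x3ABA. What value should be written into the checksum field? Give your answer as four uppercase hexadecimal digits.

0CAA

One's-complement addition (fold any carry out of bit 15 back into bit 0):
  0xF220 + 0xCA5C = 0x1BC7C → wrap carry → 0xBC7D
  0xBC7D + 0x1233 = 0x0CEB0
  0xCEB0 + 0x2871 = 0x0F721
  0xF721 + 0xC179 = 0x1B89A → wrap carry → 0xB89B
  0xB89B + 0x3ABA = 0x0F355
One's-complement sum = 0xF355.
Checksum = ~0xF355 & 0xFFFF = 0x0CAA.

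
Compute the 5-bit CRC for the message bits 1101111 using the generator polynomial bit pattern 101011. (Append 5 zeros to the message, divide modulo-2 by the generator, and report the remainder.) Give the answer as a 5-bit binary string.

01010

Append 5 zeros: 110111100000. Divide by 101011 (XOR where the leading bit is 1):
  pos 0: 110111 XOR 101011 = 011100
  pos 1: 111001 XOR 101011 = 010010
  pos 2: 100100 XOR 101011 = 001111
  pos 4: 111100 XOR 101011 = 010111
  pos 5: 101110 XOR 101011 = 000101
Remainder (last 5 bits) = 01010. This is the CRC / FCS.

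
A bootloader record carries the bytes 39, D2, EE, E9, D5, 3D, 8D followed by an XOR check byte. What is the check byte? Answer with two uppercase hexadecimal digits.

89

XOR the bytes together:
  start with 0x39
  0x39 ⊕ 0xD2 = 0xEB
  0xEB ⊕ 0xEE = 0x05
  0x05 ⊕ 0xE9 = 0xEC
  0xEC ⊕ 0xD5 = 0x39
  0x39 ⊕ 0x3D = 0x04
  0x04 ⊕ 0x8D = 0x89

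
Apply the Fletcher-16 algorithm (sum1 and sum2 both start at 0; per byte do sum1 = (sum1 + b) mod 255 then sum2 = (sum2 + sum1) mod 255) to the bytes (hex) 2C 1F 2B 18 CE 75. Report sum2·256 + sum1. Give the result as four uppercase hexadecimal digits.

Running sums (mod 255):
  after byte 0 (2C): sum1=44, sum2=44
  after byte 1 (1F): sum1=75, sum2=119
  after byte 2 (2B): sum1=118, sum2=237
  after byte 3 (18): sum1=142, sum2=124
  after byte 4 (CE): sum1=93, sum2=217
  after byte 5 (75): sum1=210, sum2=172
Checksum = sum2·256 + sum1 = 172·256 + 210 = 44242 = 0xACD2.

ACD2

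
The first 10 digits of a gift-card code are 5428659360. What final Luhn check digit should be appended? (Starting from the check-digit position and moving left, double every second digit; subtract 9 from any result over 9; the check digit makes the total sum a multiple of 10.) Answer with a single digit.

Partial digits right→left: 0 6 3 9 5 6 8 2 4 5
Double every second digit counting from the check-digit position (so the 1st, 3rd, 5th, ... of the partial from the right).
  doubled (with −9 where >9): 0 6 1 7 8 → sum 22
  kept as-is: 6 9 6 2 5 → sum 28
Total = 22 + 28 = 50.
Check digit = (10 − (50 mod 10)) mod 10 = 0.

0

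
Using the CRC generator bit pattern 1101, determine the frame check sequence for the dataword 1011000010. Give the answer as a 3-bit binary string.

101

Append 3 zeros: 1011000010000. Divide by 1101 (XOR where the leading bit is 1):
  pos 0: 1011 XOR 1101 = 0110
  pos 1: 1100 XOR 1101 = 0001
  pos 4: 1000 XOR 1101 = 0101
  pos 5: 1011 XOR 1101 = 0110
  pos 6: 1100 XOR 1101 = 0001
  pos 9: 1000 XOR 1101 = 0101
Remainder (last 3 bits) = 101. This is the CRC / FCS.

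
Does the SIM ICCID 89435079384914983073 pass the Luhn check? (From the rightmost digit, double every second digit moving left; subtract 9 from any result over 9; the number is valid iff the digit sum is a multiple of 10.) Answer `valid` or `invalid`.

valid

From the right, keep odd positions and double even positions (subtract 9 from any doubled value over 9):
  doubled (positions 2,4,...): 5 6 9 2 8 6 5 1 8 7 → sum 57
  kept (positions 1,3,...): 3 0 8 4 9 8 9 0 3 9 → sum 53
Total = 110.
110 mod 10 = 0, so the number is valid.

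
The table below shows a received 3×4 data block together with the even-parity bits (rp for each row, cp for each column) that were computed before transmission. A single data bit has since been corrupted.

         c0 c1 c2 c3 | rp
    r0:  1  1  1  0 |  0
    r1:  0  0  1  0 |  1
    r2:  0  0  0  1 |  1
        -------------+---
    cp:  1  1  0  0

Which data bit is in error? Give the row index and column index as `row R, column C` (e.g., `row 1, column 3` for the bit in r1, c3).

row 0, column 3

Recompute each row's even parity and compare to rp:
  r0: data parity 1, sent rp 0 → mismatch
  r1: data parity 1, sent rp 1 → ok
  r2: data parity 1, sent rp 1 → ok
Recompute each column's even parity and compare to cp:
  c0: data parity 1, sent cp 1 → ok
  c1: data parity 1, sent cp 1 → ok
  c2: data parity 0, sent cp 0 → ok
  c3: data parity 1, sent cp 0 → mismatch
Exactly one row (r0) and one column (c3) fail → the flipped bit is at their intersection.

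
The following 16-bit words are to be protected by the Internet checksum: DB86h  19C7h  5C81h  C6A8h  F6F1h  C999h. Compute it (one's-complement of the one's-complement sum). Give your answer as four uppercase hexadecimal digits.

One's-complement addition (fold any carry out of bit 15 back into bit 0):
  0xDB86 + 0x19C7 = 0x0F54D
  0xF54D + 0x5C81 = 0x151CE → wrap carry → 0x51CF
  0x51CF + 0xC6A8 = 0x11877 → wrap carry → 0x1878
  0x1878 + 0xF6F1 = 0x10F69 → wrap carry → 0x0F6A
  0x0F6A + 0xC999 = 0x0D903
One's-complement sum = 0xD903.
Checksum = ~0xD903 & 0xFFFF = 0x26FC.

26FC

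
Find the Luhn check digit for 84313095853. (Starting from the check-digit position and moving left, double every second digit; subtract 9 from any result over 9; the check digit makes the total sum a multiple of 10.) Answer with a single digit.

Partial digits right→left: 3 5 8 5 9 0 3 1 3 4 8
Double every second digit counting from the check-digit position (so the 1st, 3rd, 5th, ... of the partial from the right).
  doubled (with −9 where >9): 6 7 9 6 6 7 → sum 41
  kept as-is: 5 5 0 1 4 → sum 15
Total = 41 + 15 = 56.
Check digit = (10 − (56 mod 10)) mod 10 = 4.

4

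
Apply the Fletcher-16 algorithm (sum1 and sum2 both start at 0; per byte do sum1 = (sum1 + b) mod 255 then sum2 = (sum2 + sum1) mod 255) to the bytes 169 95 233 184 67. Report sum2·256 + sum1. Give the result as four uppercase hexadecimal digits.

Running sums (mod 255):
  after byte 0 (169): sum1=169, sum2=169
  after byte 1 (95): sum1=9, sum2=178
  after byte 2 (233): sum1=242, sum2=165
  after byte 3 (184): sum1=171, sum2=81
  after byte 4 (67): sum1=238, sum2=64
Checksum = sum2·256 + sum1 = 64·256 + 238 = 16622 = 0x40EE.

40EE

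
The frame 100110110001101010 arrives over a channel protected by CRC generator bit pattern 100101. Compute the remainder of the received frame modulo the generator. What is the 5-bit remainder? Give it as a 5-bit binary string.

Modulo-2 division of 100110110001101010 by 100101:
  pos 0: 100110 XOR 100101 = 000011
  pos 4: 111100 XOR 100101 = 011001
  pos 5: 110010 XOR 100101 = 010111
  pos 6: 101111 XOR 100101 = 001010
  pos 8: 101010 XOR 100101 = 001111
  pos 10: 111110 XOR 100101 = 011011
  pos 11: 110111 XOR 100101 = 010010
  pos 12: 100100 XOR 100101 = 000001
Remainder = 00001 (nonzero — an error is detected).

00001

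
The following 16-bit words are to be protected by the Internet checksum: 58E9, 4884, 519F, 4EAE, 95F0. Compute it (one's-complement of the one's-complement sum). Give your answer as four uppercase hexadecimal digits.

One's-complement addition (fold any carry out of bit 15 back into bit 0):
  0x58E9 + 0x4884 = 0x0A16D
  0xA16D + 0x519F = 0x0F30C
  0xF30C + 0x4EAE = 0x141BA → wrap carry → 0x41BB
  0x41BB + 0x95F0 = 0x0D7AB
One's-complement sum = 0xD7AB.
Checksum = ~0xD7AB & 0xFFFF = 0x2854.

2854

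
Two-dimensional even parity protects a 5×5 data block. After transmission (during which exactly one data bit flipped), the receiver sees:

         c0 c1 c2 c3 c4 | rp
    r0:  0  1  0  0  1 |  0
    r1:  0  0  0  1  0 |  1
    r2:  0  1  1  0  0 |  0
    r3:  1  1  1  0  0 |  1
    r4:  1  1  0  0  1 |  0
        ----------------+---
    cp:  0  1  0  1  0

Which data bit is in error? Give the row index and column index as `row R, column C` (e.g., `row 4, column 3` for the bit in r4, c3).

row 4, column 1

Recompute each row's even parity and compare to rp:
  r0: data parity 0, sent rp 0 → ok
  r1: data parity 1, sent rp 1 → ok
  r2: data parity 0, sent rp 0 → ok
  r3: data parity 1, sent rp 1 → ok
  r4: data parity 1, sent rp 0 → mismatch
Recompute each column's even parity and compare to cp:
  c0: data parity 0, sent cp 0 → ok
  c1: data parity 0, sent cp 1 → mismatch
  c2: data parity 0, sent cp 0 → ok
  c3: data parity 1, sent cp 1 → ok
  c4: data parity 0, sent cp 0 → ok
Exactly one row (r4) and one column (c1) fail → the flipped bit is at their intersection.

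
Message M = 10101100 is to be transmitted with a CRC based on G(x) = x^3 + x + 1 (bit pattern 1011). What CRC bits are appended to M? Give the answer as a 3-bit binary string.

Append 3 zeros: 10101100000. Divide by 1011 (XOR where the leading bit is 1):
  pos 0: 1010 XOR 1011 = 0001
  pos 3: 1110 XOR 1011 = 0101
  pos 4: 1010 XOR 1011 = 0001
  pos 7: 1000 XOR 1011 = 0011
Remainder (last 3 bits) = 011. This is the CRC / FCS.

011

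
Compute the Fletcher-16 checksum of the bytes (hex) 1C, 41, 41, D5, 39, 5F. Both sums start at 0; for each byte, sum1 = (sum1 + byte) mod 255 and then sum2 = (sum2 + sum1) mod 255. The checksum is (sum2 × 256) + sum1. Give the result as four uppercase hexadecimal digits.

Running sums (mod 255):
  after byte 0 (1C): sum1=28, sum2=28
  after byte 1 (41): sum1=93, sum2=121
  after byte 2 (41): sum1=158, sum2=24
  after byte 3 (D5): sum1=116, sum2=140
  after byte 4 (39): sum1=173, sum2=58
  after byte 5 (5F): sum1=13, sum2=71
Checksum = sum2·256 + sum1 = 71·256 + 13 = 18189 = 0x470D.

470D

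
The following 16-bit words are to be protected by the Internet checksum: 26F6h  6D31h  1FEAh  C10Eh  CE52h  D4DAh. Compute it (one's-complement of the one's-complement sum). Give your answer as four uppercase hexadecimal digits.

One's-complement addition (fold any carry out of bit 15 back into bit 0):
  0x26F6 + 0x6D31 = 0x09427
  0x9427 + 0x1FEA = 0x0B411
  0xB411 + 0xC10E = 0x1751F → wrap carry → 0x7520
  0x7520 + 0xCE52 = 0x14372 → wrap carry → 0x4373
  0x4373 + 0xD4DA = 0x1184D → wrap carry → 0x184E
One's-complement sum = 0x184E.
Checksum = ~0x184E & 0xFFFF = 0xE7B1.

E7B1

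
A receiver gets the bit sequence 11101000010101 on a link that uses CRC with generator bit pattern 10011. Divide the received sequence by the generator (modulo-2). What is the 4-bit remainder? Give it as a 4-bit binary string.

Modulo-2 division of 11101000010101 by 10011:
  pos 0: 11101 XOR 10011 = 01110
  pos 1: 11100 XOR 10011 = 01111
  pos 2: 11110 XOR 10011 = 01101
  pos 3: 11010 XOR 10011 = 01001
  pos 4: 10010 XOR 10011 = 00001
  pos 8: 11010 XOR 10011 = 01001
  pos 9: 10011 XOR 10011 = 00000
Remainder = 0000 (zero — the frame passes the CRC check).

0000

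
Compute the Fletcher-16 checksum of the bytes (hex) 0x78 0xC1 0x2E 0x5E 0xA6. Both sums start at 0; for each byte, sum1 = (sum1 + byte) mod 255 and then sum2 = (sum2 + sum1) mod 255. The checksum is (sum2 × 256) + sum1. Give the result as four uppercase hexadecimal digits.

Running sums (mod 255):
  after byte 0 (0x78): sum1=120, sum2=120
  after byte 1 (0xC1): sum1=58, sum2=178
  after byte 2 (0x2E): sum1=104, sum2=27
  after byte 3 (0x5E): sum1=198, sum2=225
  after byte 4 (0xA6): sum1=109, sum2=79
Checksum = sum2·256 + sum1 = 79·256 + 109 = 20333 = 0x4F6D.

4F6D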